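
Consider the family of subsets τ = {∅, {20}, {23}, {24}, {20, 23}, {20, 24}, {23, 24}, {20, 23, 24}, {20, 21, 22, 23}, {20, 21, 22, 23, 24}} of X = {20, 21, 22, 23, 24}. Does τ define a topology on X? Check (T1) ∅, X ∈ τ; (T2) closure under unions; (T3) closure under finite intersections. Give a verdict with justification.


τ IS a topology on X.

Axiom (T1): ∅ ∈ τ? Yes; X ∈ τ? Yes.
Axiom (T2/T3): check pairwise unions and intersections of members of τ.
All pairwise intersections and unions checked — each lies in τ. Therefore τ satisfies (T1), (T2), (T3): it IS a topology on X.


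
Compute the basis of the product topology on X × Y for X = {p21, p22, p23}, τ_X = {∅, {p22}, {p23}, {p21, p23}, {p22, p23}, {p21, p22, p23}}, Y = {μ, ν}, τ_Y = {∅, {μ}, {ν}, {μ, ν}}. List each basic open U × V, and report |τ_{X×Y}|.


Basis B = {∅ × ∅, {p22} × {μ}, {p22} × {ν}, {p23} × {μ}, {p23} × {ν}, {p21, p23} × {μ}, {p21, p23} × {ν}, {p22} × {μ, ν}, {p22, p23} × {μ}, {p22, p23} × {ν}, {p23} × {μ, ν}, {p21, p22, p23} × {μ}, {p21, p22, p23} × {ν}, {p21, p23} × {μ, ν}, {p22, p23} × {μ, ν}, {p21, p22, p23} × {μ, ν}}; |τ_{X×Y}| = 36.

Enumerate products U × V with U ∈ τ_X, V ∈ τ_Y (deduplicated):
  ∅ × ∅ = {} (∅)
  {p22} × {μ} = {(p22,μ)}
  {p22} × {ν} = {(p22,ν)}
  {p23} × {μ} = {(p23,μ)}
  {p23} × {ν} = {(p23,ν)}
  {p21, p23} × {μ} = {(p21,μ), (p23,μ)}
  {p21, p23} × {ν} = {(p21,ν), (p23,ν)}
  {p22} × {μ, ν} = {(p22,μ), (p22,ν)}
  {p22, p23} × {μ} = {(p22,μ), (p23,μ)}
  {p22, p23} × {ν} = {(p22,ν), (p23,ν)}
  {p23} × {μ, ν} = {(p23,μ), (p23,ν)}
  {p21, p22, p23} × {μ} = {(p21,μ), (p22,μ), (p23,μ)}
  {p21, p22, p23} × {ν} = {(p21,ν), (p22,ν), (p23,ν)}
  {p21, p23} × {μ, ν} = {(p21,μ), (p21,ν), (p23,μ), (p23,ν)}
  {p22, p23} × {μ, ν} = {(p22,μ), (p22,ν), (p23,μ), (p23,ν)}
  {p21, p22, p23} × {μ, ν} = {(p21,μ), (p21,ν), (p22,μ), (p22,ν), (p23,μ), (p23,ν)}
These 16 distinct sets form the basis B.
Close under arbitrary unions to get τ_{X×Y}; counting gives |τ_{X×Y}| = 36.


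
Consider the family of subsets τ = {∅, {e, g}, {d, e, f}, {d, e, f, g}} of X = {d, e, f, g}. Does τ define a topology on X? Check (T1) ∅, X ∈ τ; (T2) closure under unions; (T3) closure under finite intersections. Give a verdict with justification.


τ is NOT a topology on X.

Axiom (T1): ∅ ∈ τ? Yes; X ∈ τ? Yes.
Axiom (T2/T3): check pairwise unions and intersections of members of τ.
Counterexample for (T3): {e, g} ∩ {d, e, f} = {e} ∉ τ. Therefore τ is NOT a topology.


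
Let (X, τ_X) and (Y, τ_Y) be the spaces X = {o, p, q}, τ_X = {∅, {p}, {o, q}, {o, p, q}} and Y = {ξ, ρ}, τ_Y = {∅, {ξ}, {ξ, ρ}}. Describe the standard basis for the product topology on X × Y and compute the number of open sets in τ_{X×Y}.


Basis B = {∅ × ∅, {p} × {ξ}, {o, q} × {ξ}, {p} × {ξ, ρ}, {o, p, q} × {ξ}, {o, q} × {ξ, ρ}, {o, p, q} × {ξ, ρ}}; |τ_{X×Y}| = 9.

Enumerate products U × V with U ∈ τ_X, V ∈ τ_Y (deduplicated):
  ∅ × ∅ = {} (∅)
  {p} × {ξ} = {(p,ξ)}
  {o, q} × {ξ} = {(o,ξ), (q,ξ)}
  {p} × {ξ, ρ} = {(p,ξ), (p,ρ)}
  {o, p, q} × {ξ} = {(o,ξ), (p,ξ), (q,ξ)}
  {o, q} × {ξ, ρ} = {(o,ξ), (o,ρ), (q,ξ), (q,ρ)}
  {o, p, q} × {ξ, ρ} = {(o,ξ), (o,ρ), (p,ξ), (p,ρ), (q,ξ), (q,ρ)}
These 7 distinct sets form the basis B.
Close under arbitrary unions to get τ_{X×Y}; counting gives |τ_{X×Y}| = 9.


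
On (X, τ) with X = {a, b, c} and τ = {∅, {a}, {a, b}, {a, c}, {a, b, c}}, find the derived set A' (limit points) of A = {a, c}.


A' = {b, c}

For each x ∈ X, list the open sets U ∈ τ with x ∈ U, then check whether U ∩ (A ∖ {x}) ≠ ∅ for every such U.
  x = a: open {a} ∋ x has {a} ∩ (A ∖ {a}) = ∅, so x is NOT a limit point.
  x = b: opens ∋ x are {a, b}, {a, b, c}; each meets A ∖ {b}, so x IS a limit point.
  x = c: opens ∋ x are {a, c}, {a, b, c}; each meets A ∖ {c}, so x IS a limit point.
Collecting: A' = {b, c}.


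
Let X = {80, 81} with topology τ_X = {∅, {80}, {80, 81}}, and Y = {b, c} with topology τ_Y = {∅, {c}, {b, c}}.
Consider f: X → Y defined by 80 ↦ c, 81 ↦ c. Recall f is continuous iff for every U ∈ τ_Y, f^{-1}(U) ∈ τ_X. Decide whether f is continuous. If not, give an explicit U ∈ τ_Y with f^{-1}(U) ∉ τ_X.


f IS continuous.

Compute f^{-1}(U) for each U ∈ τ_Y:
  U = ∅: f^{-1}(U) = ∅ ∈ τ_X ✓.
  U = {c}: f^{-1}(U) = {80, 81} ∈ τ_X ✓.
  U = {b, c}: f^{-1}(U) = {80, 81} ∈ τ_X ✓.
Every preimage lies in τ_X, so f IS continuous.


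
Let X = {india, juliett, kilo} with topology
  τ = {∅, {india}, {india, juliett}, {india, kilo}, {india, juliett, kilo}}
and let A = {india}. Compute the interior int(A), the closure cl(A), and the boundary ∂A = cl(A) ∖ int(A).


int(A) = {india}, cl(A) = {india, juliett, kilo}, ∂A = {juliett, kilo}.

Closed sets in (X, τ) are complements of opens:
  closed(X, τ) = {∅, {juliett}, {kilo}, {juliett, kilo}, {india, juliett, kilo}}.
int(A) = ⋃ {U ∈ τ : U ⊆ A}. Opens contained in A: ∅, {india}.
Taking the union of these: int(A) = {india}.
cl(A) = ⋂ {C closed : A ⊆ C}. Closed sets containing A: {india, juliett, kilo}.
Intersecting these: cl(A) = {india, juliett, kilo}.
∂A = cl(A) ∖ int(A) = {india, juliett, kilo} ∖ {india} = {juliett, kilo}.


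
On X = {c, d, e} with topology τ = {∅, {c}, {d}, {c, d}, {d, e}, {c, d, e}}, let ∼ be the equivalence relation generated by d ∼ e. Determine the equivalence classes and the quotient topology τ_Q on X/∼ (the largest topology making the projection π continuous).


X/∼ = {[c], [d=e]}; |τ_Q| = 4.

Equivalence classes: [c], [d=e].
Quotient map π: X → X/∼ sends c ↦ [c], d ↦ [d=e], e ↦ [d=e].
For each subset V ⊆ X/∼, compute π^{-1}(V) ⊆ X and check whether π^{-1}(V) ∈ τ. V is open in τ_Q iff π^{-1}(V) ∈ τ.
  V = {}: π^{-1}(V) = ∅ ∈ τ ✓.
  V = {[c]}: π^{-1}(V) = {c} ∈ τ ✓.
  V = {[d=e]}: π^{-1}(V) = {d, e} ∈ τ ✓.
  V = {[c], [d=e]}: π^{-1}(V) = {c, d, e} ∈ τ ✓.
Open sets in the quotient: τ_Q = {{}, {[c]}, {[d=e]}, {[c], [d=e]}} (4 elements).


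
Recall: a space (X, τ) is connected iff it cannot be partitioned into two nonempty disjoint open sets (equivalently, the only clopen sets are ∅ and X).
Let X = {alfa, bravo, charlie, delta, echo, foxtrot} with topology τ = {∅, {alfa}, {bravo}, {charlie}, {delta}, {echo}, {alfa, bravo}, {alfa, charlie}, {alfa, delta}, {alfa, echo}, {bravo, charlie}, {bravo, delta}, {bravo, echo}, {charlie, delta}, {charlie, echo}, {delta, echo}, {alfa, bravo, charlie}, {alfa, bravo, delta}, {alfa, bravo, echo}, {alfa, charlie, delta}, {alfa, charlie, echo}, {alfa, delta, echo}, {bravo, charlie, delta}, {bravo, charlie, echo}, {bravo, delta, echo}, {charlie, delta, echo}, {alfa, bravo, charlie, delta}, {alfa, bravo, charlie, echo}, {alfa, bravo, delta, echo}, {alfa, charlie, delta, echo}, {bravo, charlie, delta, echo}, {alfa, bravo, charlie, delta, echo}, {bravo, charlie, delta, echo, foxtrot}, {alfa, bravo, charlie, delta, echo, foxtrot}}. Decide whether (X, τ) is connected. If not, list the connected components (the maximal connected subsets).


(X, τ) is disconnected; components = [{alfa}, {bravo, charlie, delta, echo, foxtrot}].

Find clopen sets (U ∈ τ with X ∖ U ∈ τ):
  U = ∅, X ∖ U = {alfa, bravo, charlie, delta, echo, foxtrot} — both open, so U is clopen.
  U = {alfa}, X ∖ U = {bravo, charlie, delta, echo, foxtrot} — both open, so U is clopen.
  U = {bravo, charlie, delta, echo, foxtrot}, X ∖ U = {alfa} — both open, so U is clopen.
  U = {alfa, bravo, charlie, delta, echo, foxtrot}, X ∖ U = ∅ — both open, so U is clopen.
Nontrivial clopen(s) exist: e.g. {alfa}. So (X, τ) is disconnected.
Compute connected components by grouping points that agree on all clopens:
  component: {alfa}
  component: {bravo, charlie, delta, echo, foxtrot}


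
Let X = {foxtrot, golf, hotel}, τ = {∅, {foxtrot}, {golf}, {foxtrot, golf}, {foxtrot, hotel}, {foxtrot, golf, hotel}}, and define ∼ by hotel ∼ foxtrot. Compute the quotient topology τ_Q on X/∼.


X/∼ = {[foxtrot=hotel], [golf]}; |τ_Q| = 4.

Equivalence classes: [foxtrot=hotel], [golf].
Quotient map π: X → X/∼ sends foxtrot ↦ [foxtrot=hotel], golf ↦ [golf], hotel ↦ [foxtrot=hotel].
For each subset V ⊆ X/∼, compute π^{-1}(V) ⊆ X and check whether π^{-1}(V) ∈ τ. V is open in τ_Q iff π^{-1}(V) ∈ τ.
  V = {}: π^{-1}(V) = ∅ ∈ τ ✓.
  V = {[foxtrot=hotel]}: π^{-1}(V) = {foxtrot, hotel} ∈ τ ✓.
  V = {[golf]}: π^{-1}(V) = {golf} ∈ τ ✓.
  V = {[foxtrot=hotel], [golf]}: π^{-1}(V) = {foxtrot, golf, hotel} ∈ τ ✓.
Open sets in the quotient: τ_Q = {{}, {[foxtrot=hotel]}, {[golf]}, {[foxtrot=hotel], [golf]}} (4 elements).


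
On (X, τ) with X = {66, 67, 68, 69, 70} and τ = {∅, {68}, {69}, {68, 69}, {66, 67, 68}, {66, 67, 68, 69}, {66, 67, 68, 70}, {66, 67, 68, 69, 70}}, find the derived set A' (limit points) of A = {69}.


A' = ∅

For each x ∈ X, list the open sets U ∈ τ with x ∈ U, then check whether U ∩ (A ∖ {x}) ≠ ∅ for every such U.
  x = 66: open {66, 67, 68} ∋ x has {66, 67, 68} ∩ (A ∖ {66}) = ∅, so x is NOT a limit point.
  x = 67: open {66, 67, 68} ∋ x has {66, 67, 68} ∩ (A ∖ {67}) = ∅, so x is NOT a limit point.
  x = 68: open {68} ∋ x has {68} ∩ (A ∖ {68}) = ∅, so x is NOT a limit point.
  x = 69: open {69} ∋ x has {69} ∩ (A ∖ {69}) = ∅, so x is NOT a limit point.
  x = 70: open {66, 67, 68, 70} ∋ x has {66, 67, 68, 70} ∩ (A ∖ {70}) = ∅, so x is NOT a limit point.
Collecting: A' = ∅.


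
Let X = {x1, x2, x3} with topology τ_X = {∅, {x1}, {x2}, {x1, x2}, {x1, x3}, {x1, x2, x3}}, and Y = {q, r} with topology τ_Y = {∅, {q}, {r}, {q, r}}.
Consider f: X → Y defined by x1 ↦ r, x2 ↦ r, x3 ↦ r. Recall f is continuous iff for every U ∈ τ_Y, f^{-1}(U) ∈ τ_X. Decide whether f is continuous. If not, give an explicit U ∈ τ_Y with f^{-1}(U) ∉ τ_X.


f IS continuous.

Compute f^{-1}(U) for each U ∈ τ_Y:
  U = ∅: f^{-1}(U) = ∅ ∈ τ_X ✓.
  U = {q}: f^{-1}(U) = ∅ ∈ τ_X ✓.
  U = {r}: f^{-1}(U) = {x1, x2, x3} ∈ τ_X ✓.
  U = {q, r}: f^{-1}(U) = {x1, x2, x3} ∈ τ_X ✓.
Every preimage lies in τ_X, so f IS continuous.


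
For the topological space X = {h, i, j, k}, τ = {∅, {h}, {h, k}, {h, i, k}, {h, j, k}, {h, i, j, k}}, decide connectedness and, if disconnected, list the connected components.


(X, τ) is connected.

Find clopen sets (U ∈ τ with X ∖ U ∈ τ):
  U = ∅, X ∖ U = {h, i, j, k} — both open, so U is clopen.
  U = {h, i, j, k}, X ∖ U = ∅ — both open, so U is clopen.
Only trivial clopens (∅ and X) exist, so (X, τ) is connected.
Compute connected components by grouping points that agree on all clopens:
  component: {h, i, j, k}


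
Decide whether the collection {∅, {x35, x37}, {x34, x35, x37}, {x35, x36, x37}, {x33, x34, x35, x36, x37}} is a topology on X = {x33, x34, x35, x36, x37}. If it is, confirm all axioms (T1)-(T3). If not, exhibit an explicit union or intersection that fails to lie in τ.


τ is NOT a topology on X.

Axiom (T1): ∅ ∈ τ? Yes; X ∈ τ? Yes.
Axiom (T2/T3): check pairwise unions and intersections of members of τ.
Counterexample for (T2): {x34, x35, x37} ∪ {x35, x36, x37} = {x34, x35, x36, x37} ∉ τ. Therefore τ is NOT a topology.


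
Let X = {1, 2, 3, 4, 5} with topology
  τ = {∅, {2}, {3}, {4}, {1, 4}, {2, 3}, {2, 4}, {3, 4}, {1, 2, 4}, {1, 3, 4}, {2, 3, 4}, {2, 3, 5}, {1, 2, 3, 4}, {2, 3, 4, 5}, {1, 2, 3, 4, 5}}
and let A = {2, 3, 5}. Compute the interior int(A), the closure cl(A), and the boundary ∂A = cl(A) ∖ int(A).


int(A) = {2, 3, 5}, cl(A) = {2, 3, 5}, ∂A = ∅.

Closed sets in (X, τ) are complements of opens:
  closed(X, τ) = {∅, {1}, {5}, {1, 4}, {1, 5}, {2, 5}, {3, 5}, {1, 2, 5}, {1, 3, 5}, {1, 4, 5}, {2, 3, 5}, {1, 2, 3, 5}, {1, 2, 4, 5}, {1, 3, 4, 5}, {1, 2, 3, 4, 5}}.
int(A) = ⋃ {U ∈ τ : U ⊆ A}. Opens contained in A: ∅, {2}, {3}, {2, 3}, {2, 3, 5}.
Taking the union of these: int(A) = {2, 3, 5}.
cl(A) = ⋂ {C closed : A ⊆ C}. Closed sets containing A: {2, 3, 5}, {1, 2, 3, 5}, {1, 2, 3, 4, 5}.
Intersecting these: cl(A) = {2, 3, 5}.
∂A = cl(A) ∖ int(A) = {2, 3, 5} ∖ {2, 3, 5} = ∅.


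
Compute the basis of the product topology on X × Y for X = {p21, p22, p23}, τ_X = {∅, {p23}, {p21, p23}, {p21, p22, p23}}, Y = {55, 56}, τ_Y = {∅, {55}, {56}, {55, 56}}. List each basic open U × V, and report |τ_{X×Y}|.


Basis B = {∅ × ∅, {p23} × {55}, {p23} × {56}, {p21, p23} × {55}, {p21, p23} × {56}, {p23} × {55, 56}, {p21, p22, p23} × {55}, {p21, p22, p23} × {56}, {p21, p23} × {55, 56}, {p21, p22, p23} × {55, 56}}; |τ_{X×Y}| = 16.

Enumerate products U × V with U ∈ τ_X, V ∈ τ_Y (deduplicated):
  ∅ × ∅ = {} (∅)
  {p23} × {55} = {(p23,55)}
  {p23} × {56} = {(p23,56)}
  {p21, p23} × {55} = {(p21,55), (p23,55)}
  {p21, p23} × {56} = {(p21,56), (p23,56)}
  {p23} × {55, 56} = {(p23,55), (p23,56)}
  {p21, p22, p23} × {55} = {(p21,55), (p22,55), (p23,55)}
  {p21, p22, p23} × {56} = {(p21,56), (p22,56), (p23,56)}
  {p21, p23} × {55, 56} = {(p21,55), (p21,56), (p23,55), (p23,56)}
  {p21, p22, p23} × {55, 56} = {(p21,55), (p21,56), (p22,55), (p22,56), (p23,55), (p23,56)}
These 10 distinct sets form the basis B.
Close under arbitrary unions to get τ_{X×Y}; counting gives |τ_{X×Y}| = 16.


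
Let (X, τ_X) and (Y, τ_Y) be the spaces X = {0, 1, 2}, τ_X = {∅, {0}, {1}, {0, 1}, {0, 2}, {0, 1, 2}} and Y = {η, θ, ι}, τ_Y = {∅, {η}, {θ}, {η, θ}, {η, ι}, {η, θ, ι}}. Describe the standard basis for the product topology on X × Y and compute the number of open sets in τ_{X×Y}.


Basis B = {∅ × ∅, {0} × {η}, {0} × {θ}, {1} × {η}, {1} × {θ}, {0} × {η, θ}, {0} × {η, ι}, {0, 1} × {η}, {0, 2} × {η}, {0, 1} × {θ}, {0, 2} × {θ}, {1} × {η, θ}, {1} × {η, ι}, {0} × {η, θ, ι}, {0, 1, 2} × {η}, {0, 1, 2} × {θ}, {1} × {η, θ, ι}, {0, 1} × {η, θ}, {0, 2} × {η, θ}, {0, 1} × {η, ι}, {0, 2} × {η, ι}, {0, 1} × {η, θ, ι}, {0, 2} × {η, θ, ι}, {0, 1, 2} × {η, θ}, {0, 1, 2} × {η, ι}, {0, 1, 2} × {η, θ, ι}}; |τ_{X×Y}| = 108.

Enumerate products U × V with U ∈ τ_X, V ∈ τ_Y (deduplicated):
  ∅ × ∅ = {} (∅)
  {0} × {η} = {(0,η)}
  {0} × {θ} = {(0,θ)}
  {1} × {η} = {(1,η)}
  {1} × {θ} = {(1,θ)}
  {0} × {η, θ} = {(0,η), (0,θ)}
  {0} × {η, ι} = {(0,η), (0,ι)}
  {0, 1} × {η} = {(0,η), (1,η)}
  {0, 2} × {η} = {(0,η), (2,η)}
  {0, 1} × {θ} = {(0,θ), (1,θ)}
  {0, 2} × {θ} = {(0,θ), (2,θ)}
  {1} × {η, θ} = {(1,η), (1,θ)}
  {1} × {η, ι} = {(1,η), (1,ι)}
  {0} × {η, θ, ι} = {(0,η), (0,θ), (0,ι)}
  {0, 1, 2} × {η} = {(0,η), (1,η), (2,η)}
  {0, 1, 2} × {θ} = {(0,θ), (1,θ), (2,θ)}
  {1} × {η, θ, ι} = {(1,η), (1,θ), (1,ι)}
  {0, 1} × {η, θ} = {(0,η), (0,θ), (1,η), (1,θ)}
  {0, 2} × {η, θ} = {(0,η), (0,θ), (2,η), (2,θ)}
  {0, 1} × {η, ι} = {(0,η), (0,ι), (1,η), (1,ι)}
  {0, 2} × {η, ι} = {(0,η), (0,ι), (2,η), (2,ι)}
  {0, 1} × {η, θ, ι} = {(0,η), (0,θ), (0,ι), (1,η), (1,θ), (1,ι)}
  {0, 2} × {η, θ, ι} = {(0,η), (0,θ), (0,ι), (2,η), (2,θ), (2,ι)}
  {0, 1, 2} × {η, θ} = {(0,η), (0,θ), (1,η), (1,θ), (2,η), (2,θ)}
  {0, 1, 2} × {η, ι} = {(0,η), (0,ι), (1,η), (1,ι), (2,η), (2,ι)}
  {0, 1, 2} × {η, θ, ι} = {(0,η), (0,θ), (0,ι), (1,η), (1,θ), (1,ι), (2,η), (2,θ), (2,ι)}
These 26 distinct sets form the basis B.
Close under arbitrary unions to get τ_{X×Y}; counting gives |τ_{X×Y}| = 108.


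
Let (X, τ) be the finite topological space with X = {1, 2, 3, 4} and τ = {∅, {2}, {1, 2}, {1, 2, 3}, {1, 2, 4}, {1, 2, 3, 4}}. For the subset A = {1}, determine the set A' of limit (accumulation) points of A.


A' = {3, 4}

For each x ∈ X, list the open sets U ∈ τ with x ∈ U, then check whether U ∩ (A ∖ {x}) ≠ ∅ for every such U.
  x = 1: open {1, 2} ∋ x has {1, 2} ∩ (A ∖ {1}) = ∅, so x is NOT a limit point.
  x = 2: open {2} ∋ x has {2} ∩ (A ∖ {2}) = ∅, so x is NOT a limit point.
  x = 3: opens ∋ x are {1, 2, 3}, {1, 2, 3, 4}; each meets A ∖ {3}, so x IS a limit point.
  x = 4: opens ∋ x are {1, 2, 4}, {1, 2, 3, 4}; each meets A ∖ {4}, so x IS a limit point.
Collecting: A' = {3, 4}.


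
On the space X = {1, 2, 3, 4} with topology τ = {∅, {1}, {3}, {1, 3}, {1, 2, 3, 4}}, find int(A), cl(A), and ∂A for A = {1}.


int(A) = {1}, cl(A) = {1, 2, 4}, ∂A = {2, 4}.

Closed sets in (X, τ) are complements of opens:
  closed(X, τ) = {∅, {2, 4}, {1, 2, 4}, {2, 3, 4}, {1, 2, 3, 4}}.
int(A) = ⋃ {U ∈ τ : U ⊆ A}. Opens contained in A: ∅, {1}.
Taking the union of these: int(A) = {1}.
cl(A) = ⋂ {C closed : A ⊆ C}. Closed sets containing A: {1, 2, 4}, {1, 2, 3, 4}.
Intersecting these: cl(A) = {1, 2, 4}.
∂A = cl(A) ∖ int(A) = {1, 2, 4} ∖ {1} = {2, 4}.


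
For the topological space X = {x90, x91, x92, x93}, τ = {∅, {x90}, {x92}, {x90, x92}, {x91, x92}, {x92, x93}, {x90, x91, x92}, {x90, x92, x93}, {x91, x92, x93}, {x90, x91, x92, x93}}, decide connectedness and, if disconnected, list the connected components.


(X, τ) is disconnected; components = [{x90}, {x91, x92, x93}].

Find clopen sets (U ∈ τ with X ∖ U ∈ τ):
  U = ∅, X ∖ U = {x90, x91, x92, x93} — both open, so U is clopen.
  U = {x90}, X ∖ U = {x91, x92, x93} — both open, so U is clopen.
  U = {x91, x92, x93}, X ∖ U = {x90} — both open, so U is clopen.
  U = {x90, x91, x92, x93}, X ∖ U = ∅ — both open, so U is clopen.
Nontrivial clopen(s) exist: e.g. {x91, x92, x93}. So (X, τ) is disconnected.
Compute connected components by grouping points that agree on all clopens:
  component: {x90}
  component: {x91, x92, x93}


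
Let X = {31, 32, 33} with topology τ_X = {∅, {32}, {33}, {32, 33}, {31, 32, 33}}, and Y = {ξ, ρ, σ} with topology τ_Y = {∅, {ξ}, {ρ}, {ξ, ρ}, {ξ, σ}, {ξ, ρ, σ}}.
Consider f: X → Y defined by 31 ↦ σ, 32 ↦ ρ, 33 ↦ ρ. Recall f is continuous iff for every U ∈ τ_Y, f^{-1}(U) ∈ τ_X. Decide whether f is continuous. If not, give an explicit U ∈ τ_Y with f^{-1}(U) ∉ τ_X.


f is NOT continuous.

Compute f^{-1}(U) for each U ∈ τ_Y:
  U = ∅: f^{-1}(U) = ∅ ∈ τ_X ✓.
  U = {ξ}: f^{-1}(U) = ∅ ∈ τ_X ✓.
  U = {ρ}: f^{-1}(U) = {32, 33} ∈ τ_X ✓.
  U = {ξ, ρ}: f^{-1}(U) = {32, 33} ∈ τ_X ✓.
  U = {ξ, σ}: f^{-1}(U) = {31} ∉ τ_X ✗.
  U = {ξ, ρ, σ}: f^{-1}(U) = {31, 32, 33} ∈ τ_X ✓.
Found U = {ξ, σ} with f^{-1}(U) = {31} not in τ_X. Therefore f is NOT continuous.


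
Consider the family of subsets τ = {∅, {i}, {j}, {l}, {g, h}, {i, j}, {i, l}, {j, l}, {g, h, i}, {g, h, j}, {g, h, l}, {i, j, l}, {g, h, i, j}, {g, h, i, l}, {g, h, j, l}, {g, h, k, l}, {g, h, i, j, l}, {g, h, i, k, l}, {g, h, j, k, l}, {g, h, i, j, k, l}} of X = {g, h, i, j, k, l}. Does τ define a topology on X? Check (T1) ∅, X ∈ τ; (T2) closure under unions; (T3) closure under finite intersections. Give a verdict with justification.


τ IS a topology on X.

Axiom (T1): ∅ ∈ τ? Yes; X ∈ τ? Yes.
Axiom (T2/T3): check pairwise unions and intersections of members of τ.
All pairwise intersections and unions checked — each lies in τ. Therefore τ satisfies (T1), (T2), (T3): it IS a topology on X.


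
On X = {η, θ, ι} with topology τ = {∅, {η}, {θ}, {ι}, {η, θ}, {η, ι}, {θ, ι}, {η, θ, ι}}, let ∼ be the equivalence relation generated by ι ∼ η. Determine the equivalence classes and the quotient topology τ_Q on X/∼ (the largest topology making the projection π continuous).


X/∼ = {[η=ι], [θ]}; |τ_Q| = 4.

Equivalence classes: [η=ι], [θ].
Quotient map π: X → X/∼ sends η ↦ [η=ι], θ ↦ [θ], ι ↦ [η=ι].
For each subset V ⊆ X/∼, compute π^{-1}(V) ⊆ X and check whether π^{-1}(V) ∈ τ. V is open in τ_Q iff π^{-1}(V) ∈ τ.
  V = {}: π^{-1}(V) = ∅ ∈ τ ✓.
  V = {[η=ι]}: π^{-1}(V) = {η, ι} ∈ τ ✓.
  V = {[θ]}: π^{-1}(V) = {θ} ∈ τ ✓.
  V = {[η=ι], [θ]}: π^{-1}(V) = {η, θ, ι} ∈ τ ✓.
Open sets in the quotient: τ_Q = {{}, {[η=ι]}, {[θ]}, {[η=ι], [θ]}} (4 elements).


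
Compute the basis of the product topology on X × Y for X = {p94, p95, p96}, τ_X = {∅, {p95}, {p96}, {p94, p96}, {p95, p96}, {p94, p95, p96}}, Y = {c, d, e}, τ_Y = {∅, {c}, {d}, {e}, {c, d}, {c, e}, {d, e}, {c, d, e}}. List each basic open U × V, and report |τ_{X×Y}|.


Basis B = {∅ × ∅, {p95} × {c}, {p95} × {d}, {p95} × {e}, {p96} × {c}, {p96} × {d}, {p96} × {e}, {p94, p96} × {c}, {p94, p96} × {d}, {p94, p96} × {e}, {p95} × {c, d}, {p95} × {c, e}, {p95, p96} × {c}, {p95} × {d, e}, {p95, p96} × {d}, {p95, p96} × {e}, {p96} × {c, d}, {p96} × {c, e}, {p96} × {d, e}, {p94, p95, p96} × {c}, {p94, p95, p96} × {d}, {p94, p95, p96} × {e}, {p95} × {c, d, e}, {p96} × {c, d, e}, {p94, p96} × {c, d}, {p94, p96} × {c, e}, {p94, p96} × {d, e}, {p95, p96} × {c, d}, {p95, p96} × {c, e}, {p95, p96} × {d, e}, {p94, p96} × {c, d, e}, {p94, p95, p96} × {c, d}, {p94, p95, p96} × {c, e}, {p94, p95, p96} × {d, e}, {p95, p96} × {c, d, e}, {p94, p95, p96} × {c, d, e}}; |τ_{X×Y}| = 216.

Enumerate products U × V with U ∈ τ_X, V ∈ τ_Y (deduplicated):
  ∅ × ∅ = {} (∅)
  {p95} × {c} = {(p95,c)}
  {p95} × {d} = {(p95,d)}
  {p95} × {e} = {(p95,e)}
  {p96} × {c} = {(p96,c)}
  {p96} × {d} = {(p96,d)}
  {p96} × {e} = {(p96,e)}
  {p94, p96} × {c} = {(p94,c), (p96,c)}
  {p94, p96} × {d} = {(p94,d), (p96,d)}
  {p94, p96} × {e} = {(p94,e), (p96,e)}
  {p95} × {c, d} = {(p95,c), (p95,d)}
  {p95} × {c, e} = {(p95,c), (p95,e)}
  {p95, p96} × {c} = {(p95,c), (p96,c)}
  {p95} × {d, e} = {(p95,d), (p95,e)}
  {p95, p96} × {d} = {(p95,d), (p96,d)}
  {p95, p96} × {e} = {(p95,e), (p96,e)}
  {p96} × {c, d} = {(p96,c), (p96,d)}
  {p96} × {c, e} = {(p96,c), (p96,e)}
  {p96} × {d, e} = {(p96,d), (p96,e)}
  {p94, p95, p96} × {c} = {(p94,c), (p95,c), (p96,c)}
  {p94, p95, p96} × {d} = {(p94,d), (p95,d), (p96,d)}
  {p94, p95, p96} × {e} = {(p94,e), (p95,e), (p96,e)}
  {p95} × {c, d, e} = {(p95,c), (p95,d), (p95,e)}
  {p96} × {c, d, e} = {(p96,c), (p96,d), (p96,e)}
  {p94, p96} × {c, d} = {(p94,c), (p94,d), (p96,c), (p96,d)}
  {p94, p96} × {c, e} = {(p94,c), (p94,e), (p96,c), (p96,e)}
  {p94, p96} × {d, e} = {(p94,d), (p94,e), (p96,d), (p96,e)}
  {p95, p96} × {c, d} = {(p95,c), (p95,d), (p96,c), (p96,d)}
  {p95, p96} × {c, e} = {(p95,c), (p95,e), (p96,c), (p96,e)}
  {p95, p96} × {d, e} = {(p95,d), (p95,e), (p96,d), (p96,e)}
  {p94, p96} × {c, d, e} = {(p94,c), (p94,d), (p94,e), (p96,c), (p96,d), (p96,e)}
  {p94, p95, p96} × {c, d} = {(p94,c), (p94,d), (p95,c), (p95,d), (p96,c), (p96,d)}
  {p94, p95, p96} × {c, e} = {(p94,c), (p94,e), (p95,c), (p95,e), (p96,c), (p96,e)}
  {p94, p95, p96} × {d, e} = {(p94,d), (p94,e), (p95,d), (p95,e), (p96,d), (p96,e)}
  {p95, p96} × {c, d, e} = {(p95,c), (p95,d), (p95,e), (p96,c), (p96,d), (p96,e)}
  {p94, p95, p96} × {c, d, e} = {(p94,c), (p94,d), (p94,e), (p95,c), (p95,d), (p95,e), (p96,c), (p96,d), (p96,e)}
These 36 distinct sets form the basis B.
Close under arbitrary unions to get τ_{X×Y}; counting gives |τ_{X×Y}| = 216.


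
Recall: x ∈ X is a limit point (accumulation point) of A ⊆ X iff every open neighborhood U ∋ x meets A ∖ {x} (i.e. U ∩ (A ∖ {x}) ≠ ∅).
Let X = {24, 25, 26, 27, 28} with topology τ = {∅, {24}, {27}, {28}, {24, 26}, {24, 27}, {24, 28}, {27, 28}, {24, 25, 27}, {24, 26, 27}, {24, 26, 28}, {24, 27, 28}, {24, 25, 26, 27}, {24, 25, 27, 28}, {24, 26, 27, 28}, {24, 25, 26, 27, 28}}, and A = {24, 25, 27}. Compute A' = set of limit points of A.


A' = {25, 26}

For each x ∈ X, list the open sets U ∈ τ with x ∈ U, then check whether U ∩ (A ∖ {x}) ≠ ∅ for every such U.
  x = 24: open {24} ∋ x has {24} ∩ (A ∖ {24}) = ∅, so x is NOT a limit point.
  x = 25: opens ∋ x are {24, 25, 27}, {24, 25, 26, 27}, {24, 25, 27, 28}, {24, 25, 26, 27, 28}; each meets A ∖ {25}, so x IS a limit point.
  x = 26: opens ∋ x are {24, 26}, {24, 26, 27}, {24, 26, 28}, {24, 25, 26, 27}, {24, 26, 27, 28}, {24, 25, 26, 27, 28}; each meets A ∖ {26}, so x IS a limit point.
  x = 27: open {27} ∋ x has {27} ∩ (A ∖ {27}) = ∅, so x is NOT a limit point.
  x = 28: open {28} ∋ x has {28} ∩ (A ∖ {28}) = ∅, so x is NOT a limit point.
Collecting: A' = {25, 26}.


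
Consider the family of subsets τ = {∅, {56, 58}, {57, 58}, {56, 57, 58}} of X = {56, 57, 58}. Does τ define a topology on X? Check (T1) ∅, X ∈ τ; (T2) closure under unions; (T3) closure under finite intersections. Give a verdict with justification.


τ is NOT a topology on X.

Axiom (T1): ∅ ∈ τ? Yes; X ∈ τ? Yes.
Axiom (T2/T3): check pairwise unions and intersections of members of τ.
Counterexample for (T3): {56, 58} ∩ {57, 58} = {58} ∉ τ. Therefore τ is NOT a topology.


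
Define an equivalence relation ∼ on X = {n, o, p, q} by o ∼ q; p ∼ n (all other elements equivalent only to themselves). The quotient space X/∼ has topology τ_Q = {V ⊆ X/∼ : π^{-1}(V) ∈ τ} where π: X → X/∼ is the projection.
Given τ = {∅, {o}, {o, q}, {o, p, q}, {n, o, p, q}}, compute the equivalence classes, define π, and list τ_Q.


X/∼ = {[n=p], [o=q]}; |τ_Q| = 3.

Equivalence classes: [n=p], [o=q].
Quotient map π: X → X/∼ sends n ↦ [n=p], o ↦ [o=q], p ↦ [n=p], q ↦ [o=q].
For each subset V ⊆ X/∼, compute π^{-1}(V) ⊆ X and check whether π^{-1}(V) ∈ τ. V is open in τ_Q iff π^{-1}(V) ∈ τ.
  V = {}: π^{-1}(V) = ∅ ∈ τ ✓.
  V = {[n=p]}: π^{-1}(V) = {n, p} ∉ τ ✗.
  V = {[o=q]}: π^{-1}(V) = {o, q} ∈ τ ✓.
  V = {[n=p], [o=q]}: π^{-1}(V) = {n, o, p, q} ∈ τ ✓.
Open sets in the quotient: τ_Q = {{}, {[o=q]}, {[n=p], [o=q]}} (3 elements).


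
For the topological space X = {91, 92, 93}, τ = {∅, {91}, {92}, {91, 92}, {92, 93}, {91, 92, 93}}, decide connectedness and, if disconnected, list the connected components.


(X, τ) is disconnected; components = [{91}, {92, 93}].

Find clopen sets (U ∈ τ with X ∖ U ∈ τ):
  U = ∅, X ∖ U = {91, 92, 93} — both open, so U is clopen.
  U = {91}, X ∖ U = {92, 93} — both open, so U is clopen.
  U = {92, 93}, X ∖ U = {91} — both open, so U is clopen.
  U = {91, 92, 93}, X ∖ U = ∅ — both open, so U is clopen.
Nontrivial clopen(s) exist: e.g. {91}. So (X, τ) is disconnected.
Compute connected components by grouping points that agree on all clopens:
  component: {91}
  component: {92, 93}


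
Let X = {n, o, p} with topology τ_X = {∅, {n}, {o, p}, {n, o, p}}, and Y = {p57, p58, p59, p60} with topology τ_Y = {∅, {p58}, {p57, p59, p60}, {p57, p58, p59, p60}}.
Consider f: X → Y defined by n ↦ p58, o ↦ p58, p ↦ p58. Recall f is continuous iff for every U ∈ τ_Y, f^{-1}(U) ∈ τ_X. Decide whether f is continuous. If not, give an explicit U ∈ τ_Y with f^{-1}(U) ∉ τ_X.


f IS continuous.

Compute f^{-1}(U) for each U ∈ τ_Y:
  U = ∅: f^{-1}(U) = ∅ ∈ τ_X ✓.
  U = {p58}: f^{-1}(U) = {n, o, p} ∈ τ_X ✓.
  U = {p57, p59, p60}: f^{-1}(U) = ∅ ∈ τ_X ✓.
  U = {p57, p58, p59, p60}: f^{-1}(U) = {n, o, p} ∈ τ_X ✓.
Every preimage lies in τ_X, so f IS continuous.


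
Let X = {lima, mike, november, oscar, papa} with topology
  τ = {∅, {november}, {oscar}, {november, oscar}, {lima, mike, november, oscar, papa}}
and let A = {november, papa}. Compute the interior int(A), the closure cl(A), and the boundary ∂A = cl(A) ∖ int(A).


int(A) = {november}, cl(A) = {lima, mike, november, papa}, ∂A = {lima, mike, papa}.

Closed sets in (X, τ) are complements of opens:
  closed(X, τ) = {∅, {lima, mike, papa}, {lima, mike, november, papa}, {lima, mike, oscar, papa}, {lima, mike, november, oscar, papa}}.
int(A) = ⋃ {U ∈ τ : U ⊆ A}. Opens contained in A: ∅, {november}.
Taking the union of these: int(A) = {november}.
cl(A) = ⋂ {C closed : A ⊆ C}. Closed sets containing A: {lima, mike, november, papa}, {lima, mike, november, oscar, papa}.
Intersecting these: cl(A) = {lima, mike, november, papa}.
∂A = cl(A) ∖ int(A) = {lima, mike, november, papa} ∖ {november} = {lima, mike, papa}.


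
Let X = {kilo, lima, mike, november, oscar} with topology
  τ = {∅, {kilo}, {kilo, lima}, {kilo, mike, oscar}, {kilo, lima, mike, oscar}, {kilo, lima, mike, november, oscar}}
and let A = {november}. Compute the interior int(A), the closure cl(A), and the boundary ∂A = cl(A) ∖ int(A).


int(A) = ∅, cl(A) = {november}, ∂A = {november}.

Closed sets in (X, τ) are complements of opens:
  closed(X, τ) = {∅, {november}, {lima, november}, {mike, november, oscar}, {lima, mike, november, oscar}, {kilo, lima, mike, november, oscar}}.
int(A) = ⋃ {U ∈ τ : U ⊆ A}. Opens contained in A: ∅.
Taking the union of these: int(A) = ∅.
cl(A) = ⋂ {C closed : A ⊆ C}. Closed sets containing A: {november}, {lima, november}, {mike, november, oscar}, {lima, mike, november, oscar}, {kilo, lima, mike, november, oscar}.
Intersecting these: cl(A) = {november}.
∂A = cl(A) ∖ int(A) = {november} ∖ ∅ = {november}.


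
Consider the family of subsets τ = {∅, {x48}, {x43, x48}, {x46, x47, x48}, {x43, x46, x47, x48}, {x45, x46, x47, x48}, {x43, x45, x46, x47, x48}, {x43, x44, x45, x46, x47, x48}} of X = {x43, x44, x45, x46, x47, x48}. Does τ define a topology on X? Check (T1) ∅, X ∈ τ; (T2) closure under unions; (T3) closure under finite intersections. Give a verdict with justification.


τ IS a topology on X.

Axiom (T1): ∅ ∈ τ? Yes; X ∈ τ? Yes.
Axiom (T2/T3): check pairwise unions and intersections of members of τ.
All pairwise intersections and unions checked — each lies in τ. Therefore τ satisfies (T1), (T2), (T3): it IS a topology on X.


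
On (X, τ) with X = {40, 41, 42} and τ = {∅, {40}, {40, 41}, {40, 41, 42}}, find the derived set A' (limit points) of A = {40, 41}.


A' = {41, 42}

For each x ∈ X, list the open sets U ∈ τ with x ∈ U, then check whether U ∩ (A ∖ {x}) ≠ ∅ for every such U.
  x = 40: open {40} ∋ x has {40} ∩ (A ∖ {40}) = ∅, so x is NOT a limit point.
  x = 41: opens ∋ x are {40, 41}, {40, 41, 42}; each meets A ∖ {41}, so x IS a limit point.
  x = 42: opens ∋ x are {40, 41, 42}; each meets A ∖ {42}, so x IS a limit point.
Collecting: A' = {41, 42}.


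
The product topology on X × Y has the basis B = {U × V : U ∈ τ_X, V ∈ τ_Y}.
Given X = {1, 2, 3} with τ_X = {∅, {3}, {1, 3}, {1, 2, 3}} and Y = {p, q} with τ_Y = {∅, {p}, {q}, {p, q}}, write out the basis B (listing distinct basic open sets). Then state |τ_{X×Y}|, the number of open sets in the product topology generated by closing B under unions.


Basis B = {∅ × ∅, {3} × {p}, {3} × {q}, {1, 3} × {p}, {1, 3} × {q}, {3} × {p, q}, {1, 2, 3} × {p}, {1, 2, 3} × {q}, {1, 3} × {p, q}, {1, 2, 3} × {p, q}}; |τ_{X×Y}| = 16.

Enumerate products U × V with U ∈ τ_X, V ∈ τ_Y (deduplicated):
  ∅ × ∅ = {} (∅)
  {3} × {p} = {(3,p)}
  {3} × {q} = {(3,q)}
  {1, 3} × {p} = {(1,p), (3,p)}
  {1, 3} × {q} = {(1,q), (3,q)}
  {3} × {p, q} = {(3,p), (3,q)}
  {1, 2, 3} × {p} = {(1,p), (2,p), (3,p)}
  {1, 2, 3} × {q} = {(1,q), (2,q), (3,q)}
  {1, 3} × {p, q} = {(1,p), (1,q), (3,p), (3,q)}
  {1, 2, 3} × {p, q} = {(1,p), (1,q), (2,p), (2,q), (3,p), (3,q)}
These 10 distinct sets form the basis B.
Close under arbitrary unions to get τ_{X×Y}; counting gives |τ_{X×Y}| = 16.


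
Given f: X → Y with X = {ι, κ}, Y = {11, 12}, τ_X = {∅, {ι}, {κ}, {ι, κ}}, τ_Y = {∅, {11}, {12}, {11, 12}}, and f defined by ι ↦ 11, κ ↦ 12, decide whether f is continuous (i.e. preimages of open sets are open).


f IS continuous.

Compute f^{-1}(U) for each U ∈ τ_Y:
  U = ∅: f^{-1}(U) = ∅ ∈ τ_X ✓.
  U = {11}: f^{-1}(U) = {ι} ∈ τ_X ✓.
  U = {12}: f^{-1}(U) = {κ} ∈ τ_X ✓.
  U = {11, 12}: f^{-1}(U) = {ι, κ} ∈ τ_X ✓.
Every preimage lies in τ_X, so f IS continuous.


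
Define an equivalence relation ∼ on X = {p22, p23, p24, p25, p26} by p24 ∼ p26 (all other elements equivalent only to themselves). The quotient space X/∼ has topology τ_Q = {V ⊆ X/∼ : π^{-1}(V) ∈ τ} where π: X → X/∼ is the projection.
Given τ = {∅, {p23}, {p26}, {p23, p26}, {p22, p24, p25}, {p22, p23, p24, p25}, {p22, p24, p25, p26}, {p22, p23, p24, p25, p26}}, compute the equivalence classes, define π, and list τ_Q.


X/∼ = {[p22], [p23], [p24=p26], [p25]}; |τ_Q| = 4.

Equivalence classes: [p22], [p23], [p24=p26], [p25].
Quotient map π: X → X/∼ sends p22 ↦ [p22], p23 ↦ [p23], p24 ↦ [p24=p26], p25 ↦ [p25], p26 ↦ [p24=p26].
For each subset V ⊆ X/∼, compute π^{-1}(V) ⊆ X and check whether π^{-1}(V) ∈ τ. V is open in τ_Q iff π^{-1}(V) ∈ τ.
  V = {}: π^{-1}(V) = ∅ ∈ τ ✓.
  V = {[p22]}: π^{-1}(V) = {p22} ∉ τ ✗.
  V = {[p23]}: π^{-1}(V) = {p23} ∈ τ ✓.
  V = {[p22], [p23]}: π^{-1}(V) = {p22, p23} ∉ τ ✗.
  V = {[p24=p26]}: π^{-1}(V) = {p24, p26} ∉ τ ✗.
  V = {[p22], [p24=p26]}: π^{-1}(V) = {p22, p24, p26} ∉ τ ✗.
  V = {[p23], [p24=p26]}: π^{-1}(V) = {p23, p24, p26} ∉ τ ✗.
  V = {[p22], [p23], [p24=p26]}: π^{-1}(V) = {p22, p23, p24, p26} ∉ τ ✗.
  V = {[p25]}: π^{-1}(V) = {p25} ∉ τ ✗.
  V = {[p22], [p25]}: π^{-1}(V) = {p22, p25} ∉ τ ✗.
  V = {[p23], [p25]}: π^{-1}(V) = {p23, p25} ∉ τ ✗.
  V = {[p22], [p23], [p25]}: π^{-1}(V) = {p22, p23, p25} ∉ τ ✗.
  V = {[p24=p26], [p25]}: π^{-1}(V) = {p24, p25, p26} ∉ τ ✗.
  V = {[p22], [p24=p26], [p25]}: π^{-1}(V) = {p22, p24, p25, p26} ∈ τ ✓.
  V = {[p23], [p24=p26], [p25]}: π^{-1}(V) = {p23, p24, p25, p26} ∉ τ ✗.
  V = {[p22], [p23], [p24=p26], [p25]}: π^{-1}(V) = {p22, p23, p24, p25, p26} ∈ τ ✓.
Open sets in the quotient: τ_Q = {{}, {[p23]}, {[p22], [p24=p26], [p25]}, {[p22], [p23], [p24=p26], [p25]}} (4 elements).


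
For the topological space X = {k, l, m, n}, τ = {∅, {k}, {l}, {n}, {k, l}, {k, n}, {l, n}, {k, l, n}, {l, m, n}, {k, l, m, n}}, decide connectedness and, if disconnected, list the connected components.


(X, τ) is disconnected; components = [{k}, {l, m, n}].

Find clopen sets (U ∈ τ with X ∖ U ∈ τ):
  U = ∅, X ∖ U = {k, l, m, n} — both open, so U is clopen.
  U = {k}, X ∖ U = {l, m, n} — both open, so U is clopen.
  U = {l, m, n}, X ∖ U = {k} — both open, so U is clopen.
  U = {k, l, m, n}, X ∖ U = ∅ — both open, so U is clopen.
Nontrivial clopen(s) exist: e.g. {k}. So (X, τ) is disconnected.
Compute connected components by grouping points that agree on all clopens:
  component: {k}
  component: {l, m, n}


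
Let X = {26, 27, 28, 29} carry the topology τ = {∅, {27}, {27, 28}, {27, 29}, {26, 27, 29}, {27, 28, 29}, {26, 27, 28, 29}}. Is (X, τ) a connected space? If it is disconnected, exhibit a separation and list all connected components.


(X, τ) is connected.

Find clopen sets (U ∈ τ with X ∖ U ∈ τ):
  U = ∅, X ∖ U = {26, 27, 28, 29} — both open, so U is clopen.
  U = {26, 27, 28, 29}, X ∖ U = ∅ — both open, so U is clopen.
Only trivial clopens (∅ and X) exist, so (X, τ) is connected.
Compute connected components by grouping points that agree on all clopens:
  component: {26, 27, 28, 29}


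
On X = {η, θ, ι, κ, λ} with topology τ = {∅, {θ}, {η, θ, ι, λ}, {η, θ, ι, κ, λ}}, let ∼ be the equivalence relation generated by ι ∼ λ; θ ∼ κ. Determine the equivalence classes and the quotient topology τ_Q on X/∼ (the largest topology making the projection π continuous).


X/∼ = {[η], [θ=κ], [ι=λ]}; |τ_Q| = 2.

Equivalence classes: [η], [θ=κ], [ι=λ].
Quotient map π: X → X/∼ sends η ↦ [η], θ ↦ [θ=κ], ι ↦ [ι=λ], κ ↦ [θ=κ], λ ↦ [ι=λ].
For each subset V ⊆ X/∼, compute π^{-1}(V) ⊆ X and check whether π^{-1}(V) ∈ τ. V is open in τ_Q iff π^{-1}(V) ∈ τ.
  V = {}: π^{-1}(V) = ∅ ∈ τ ✓.
  V = {[η]}: π^{-1}(V) = {η} ∉ τ ✗.
  V = {[θ=κ]}: π^{-1}(V) = {θ, κ} ∉ τ ✗.
  V = {[η], [θ=κ]}: π^{-1}(V) = {η, θ, κ} ∉ τ ✗.
  V = {[ι=λ]}: π^{-1}(V) = {ι, λ} ∉ τ ✗.
  V = {[η], [ι=λ]}: π^{-1}(V) = {η, ι, λ} ∉ τ ✗.
  V = {[θ=κ], [ι=λ]}: π^{-1}(V) = {θ, ι, κ, λ} ∉ τ ✗.
  V = {[η], [θ=κ], [ι=λ]}: π^{-1}(V) = {η, θ, ι, κ, λ} ∈ τ ✓.
Open sets in the quotient: τ_Q = {{}, {[η], [θ=κ], [ι=λ]}} (2 elements).


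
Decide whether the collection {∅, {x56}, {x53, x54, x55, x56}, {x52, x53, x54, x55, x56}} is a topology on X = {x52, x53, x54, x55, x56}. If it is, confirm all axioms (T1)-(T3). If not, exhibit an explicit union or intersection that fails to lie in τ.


τ IS a topology on X.

Axiom (T1): ∅ ∈ τ? Yes; X ∈ τ? Yes.
Axiom (T2/T3): check pairwise unions and intersections of members of τ.
All pairwise intersections and unions checked — each lies in τ. Therefore τ satisfies (T1), (T2), (T3): it IS a topology on X.


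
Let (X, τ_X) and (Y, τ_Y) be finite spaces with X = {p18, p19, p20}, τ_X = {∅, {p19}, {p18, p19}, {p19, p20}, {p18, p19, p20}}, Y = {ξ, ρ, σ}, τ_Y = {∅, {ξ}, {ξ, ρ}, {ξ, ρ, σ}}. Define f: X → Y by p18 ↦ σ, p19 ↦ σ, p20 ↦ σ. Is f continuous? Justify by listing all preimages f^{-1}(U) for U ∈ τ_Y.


f IS continuous.

Compute f^{-1}(U) for each U ∈ τ_Y:
  U = ∅: f^{-1}(U) = ∅ ∈ τ_X ✓.
  U = {ξ}: f^{-1}(U) = ∅ ∈ τ_X ✓.
  U = {ξ, ρ}: f^{-1}(U) = ∅ ∈ τ_X ✓.
  U = {ξ, ρ, σ}: f^{-1}(U) = {p18, p19, p20} ∈ τ_X ✓.
Every preimage lies in τ_X, so f IS continuous.


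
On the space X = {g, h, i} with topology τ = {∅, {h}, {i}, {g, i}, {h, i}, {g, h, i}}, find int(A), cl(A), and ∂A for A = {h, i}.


int(A) = {h, i}, cl(A) = {g, h, i}, ∂A = {g}.

Closed sets in (X, τ) are complements of opens:
  closed(X, τ) = {∅, {g}, {h}, {g, h}, {g, i}, {g, h, i}}.
int(A) = ⋃ {U ∈ τ : U ⊆ A}. Opens contained in A: ∅, {h}, {i}, {h, i}.
Taking the union of these: int(A) = {h, i}.
cl(A) = ⋂ {C closed : A ⊆ C}. Closed sets containing A: {g, h, i}.
Intersecting these: cl(A) = {g, h, i}.
∂A = cl(A) ∖ int(A) = {g, h, i} ∖ {h, i} = {g}.


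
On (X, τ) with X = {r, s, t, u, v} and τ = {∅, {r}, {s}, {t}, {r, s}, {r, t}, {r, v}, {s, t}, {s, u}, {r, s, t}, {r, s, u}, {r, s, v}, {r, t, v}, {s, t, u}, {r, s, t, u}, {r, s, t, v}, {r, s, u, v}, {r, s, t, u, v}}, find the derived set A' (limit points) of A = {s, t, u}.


A' = {u}

For each x ∈ X, list the open sets U ∈ τ with x ∈ U, then check whether U ∩ (A ∖ {x}) ≠ ∅ for every such U.
  x = r: open {r} ∋ x has {r} ∩ (A ∖ {r}) = ∅, so x is NOT a limit point.
  x = s: open {s} ∋ x has {s} ∩ (A ∖ {s}) = ∅, so x is NOT a limit point.
  x = t: open {t} ∋ x has {t} ∩ (A ∖ {t}) = ∅, so x is NOT a limit point.
  x = u: opens ∋ x are {s, u}, {r, s, u}, {s, t, u}, {r, s, t, u}, {r, s, u, v}, {r, s, t, u, v}; each meets A ∖ {u}, so x IS a limit point.
  x = v: open {r, v} ∋ x has {r, v} ∩ (A ∖ {v}) = ∅, so x is NOT a limit point.
Collecting: A' = {u}.


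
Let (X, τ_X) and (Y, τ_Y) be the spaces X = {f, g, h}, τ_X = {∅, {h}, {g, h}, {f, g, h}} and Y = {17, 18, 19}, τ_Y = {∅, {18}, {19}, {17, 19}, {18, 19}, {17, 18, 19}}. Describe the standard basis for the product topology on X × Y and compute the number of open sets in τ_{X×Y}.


Basis B = {∅ × ∅, {h} × {18}, {h} × {19}, {g, h} × {18}, {g, h} × {19}, {h} × {17, 19}, {h} × {18, 19}, {f, g, h} × {18}, {f, g, h} × {19}, {h} × {17, 18, 19}, {g, h} × {17, 19}, {g, h} × {18, 19}, {f, g, h} × {17, 19}, {f, g, h} × {18, 19}, {g, h} × {17, 18, 19}, {f, g, h} × {17, 18, 19}}; |τ_{X×Y}| = 40.

Enumerate products U × V with U ∈ τ_X, V ∈ τ_Y (deduplicated):
  ∅ × ∅ = {} (∅)
  {h} × {18} = {(h,18)}
  {h} × {19} = {(h,19)}
  {g, h} × {18} = {(g,18), (h,18)}
  {g, h} × {19} = {(g,19), (h,19)}
  {h} × {17, 19} = {(h,17), (h,19)}
  {h} × {18, 19} = {(h,18), (h,19)}
  {f, g, h} × {18} = {(f,18), (g,18), (h,18)}
  {f, g, h} × {19} = {(f,19), (g,19), (h,19)}
  {h} × {17, 18, 19} = {(h,17), (h,18), (h,19)}
  {g, h} × {17, 19} = {(g,17), (g,19), (h,17), (h,19)}
  {g, h} × {18, 19} = {(g,18), (g,19), (h,18), (h,19)}
  {f, g, h} × {17, 19} = {(f,17), (f,19), (g,17), (g,19), (h,17), (h,19)}
  {f, g, h} × {18, 19} = {(f,18), (f,19), (g,18), (g,19), (h,18), (h,19)}
  {g, h} × {17, 18, 19} = {(g,17), (g,18), (g,19), (h,17), (h,18), (h,19)}
  {f, g, h} × {17, 18, 19} = {(f,17), (f,18), (f,19), (g,17), (g,18), (g,19), (h,17), (h,18), (h,19)}
These 16 distinct sets form the basis B.
Close under arbitrary unions to get τ_{X×Y}; counting gives |τ_{X×Y}| = 40.
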